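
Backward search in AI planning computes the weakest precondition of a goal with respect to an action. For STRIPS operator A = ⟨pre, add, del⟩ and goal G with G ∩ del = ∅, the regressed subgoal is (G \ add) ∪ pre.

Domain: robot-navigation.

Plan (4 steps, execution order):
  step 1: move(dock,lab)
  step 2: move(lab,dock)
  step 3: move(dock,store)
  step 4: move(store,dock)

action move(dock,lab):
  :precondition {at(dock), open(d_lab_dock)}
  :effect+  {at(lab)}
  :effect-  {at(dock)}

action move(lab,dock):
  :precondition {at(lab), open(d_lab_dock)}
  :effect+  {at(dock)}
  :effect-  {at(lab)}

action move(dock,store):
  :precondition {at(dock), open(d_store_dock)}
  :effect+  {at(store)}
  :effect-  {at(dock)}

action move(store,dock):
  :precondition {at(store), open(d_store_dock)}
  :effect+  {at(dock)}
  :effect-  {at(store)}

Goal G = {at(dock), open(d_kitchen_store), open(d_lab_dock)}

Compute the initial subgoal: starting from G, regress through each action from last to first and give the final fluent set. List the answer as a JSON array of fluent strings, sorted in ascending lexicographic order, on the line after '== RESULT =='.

Work backward from the goal:
  through step 4 (move(store,dock)): drop {at(dock)}, keep {open(d_kitchen_store), open(d_lab_dock)}, require {at(store), open(d_store_dock)}
    → {at(store), open(d_kitchen_store), open(d_lab_dock), open(d_store_dock)}
  through step 3 (move(dock,store)): drop {at(store)}, keep {open(d_kitchen_store), open(d_lab_dock), open(d_store_dock)}, require {at(dock), open(d_store_dock)}
    → {at(dock), open(d_kitchen_store), open(d_lab_dock), open(d_store_dock)}
  through step 2 (move(lab,dock)): drop {at(dock)}, keep {open(d_kitchen_store), open(d_lab_dock), open(d_store_dock)}, require {at(lab), open(d_lab_dock)}
    → {at(lab), open(d_kitchen_store), open(d_lab_dock), open(d_store_dock)}
  through step 1 (move(dock,lab)): drop {at(lab)}, keep {open(d_kitchen_store), open(d_lab_dock), open(d_store_dock)}, require {at(dock), open(d_lab_dock)}
    → {at(dock), open(d_kitchen_store), open(d_lab_dock), open(d_store_dock)}

== RESULT ==
["at(dock)", "open(d_kitchen_store)", "open(d_lab_dock)", "open(d_store_dock)"]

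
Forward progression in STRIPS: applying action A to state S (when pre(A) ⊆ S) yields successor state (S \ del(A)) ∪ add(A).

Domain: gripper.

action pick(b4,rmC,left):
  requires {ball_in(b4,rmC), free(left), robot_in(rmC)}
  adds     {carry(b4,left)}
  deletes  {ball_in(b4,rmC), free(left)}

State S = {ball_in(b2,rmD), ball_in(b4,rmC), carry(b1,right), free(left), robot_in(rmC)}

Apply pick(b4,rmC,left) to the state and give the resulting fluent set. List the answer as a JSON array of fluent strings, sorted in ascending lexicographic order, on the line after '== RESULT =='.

Compute (S \ del) ∪ add:
  pre ⊆ S: {ball_in(b4,rmC), free(left), robot_in(rmC)} ⊆ S  — applicable
  S \ del = {ball_in(b2,rmD), carry(b1,right), robot_in(rmC)}
  ∪ add   = {ball_in(b2,rmD), carry(b1,right), carry(b4,left), robot_in(rmC)}

== RESULT ==
["ball_in(b2,rmD)", "carry(b1,right)", "carry(b4,left)", "robot_in(rmC)"]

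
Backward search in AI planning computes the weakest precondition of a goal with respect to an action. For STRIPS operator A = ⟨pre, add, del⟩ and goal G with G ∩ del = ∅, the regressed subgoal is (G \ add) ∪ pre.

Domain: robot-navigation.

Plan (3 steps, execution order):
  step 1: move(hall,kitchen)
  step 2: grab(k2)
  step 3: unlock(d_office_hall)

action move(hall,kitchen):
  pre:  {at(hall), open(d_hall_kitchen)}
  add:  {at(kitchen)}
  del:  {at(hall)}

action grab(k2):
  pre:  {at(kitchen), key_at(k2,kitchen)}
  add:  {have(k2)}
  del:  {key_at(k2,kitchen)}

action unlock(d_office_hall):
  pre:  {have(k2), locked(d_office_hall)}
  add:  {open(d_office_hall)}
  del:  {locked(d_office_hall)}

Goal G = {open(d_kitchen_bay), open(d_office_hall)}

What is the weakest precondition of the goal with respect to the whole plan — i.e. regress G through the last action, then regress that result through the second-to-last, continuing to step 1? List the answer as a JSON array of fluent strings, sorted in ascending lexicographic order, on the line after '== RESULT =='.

Work backward from the goal:
  through step 3 (unlock(d_office_hall)): drop {open(d_office_hall)}, keep {open(d_kitchen_bay)}, require {have(k2), locked(d_office_hall)}
    → {have(k2), locked(d_office_hall), open(d_kitchen_bay)}
  through step 2 (grab(k2)): drop {have(k2)}, keep {locked(d_office_hall), open(d_kitchen_bay)}, require {at(kitchen), key_at(k2,kitchen)}
    → {at(kitchen), key_at(k2,kitchen), locked(d_office_hall), open(d_kitchen_bay)}
  through step 1 (move(hall,kitchen)): drop {at(kitchen)}, keep {key_at(k2,kitchen), locked(d_office_hall), open(d_kitchen_bay)}, require {at(hall), open(d_hall_kitchen)}
    → {at(hall), key_at(k2,kitchen), locked(d_office_hall), open(d_hall_kitchen), open(d_kitchen_bay)}

== RESULT ==
["at(hall)", "key_at(k2,kitchen)", "locked(d_office_hall)", "open(d_hall_kitchen)", "open(d_kitchen_bay)"]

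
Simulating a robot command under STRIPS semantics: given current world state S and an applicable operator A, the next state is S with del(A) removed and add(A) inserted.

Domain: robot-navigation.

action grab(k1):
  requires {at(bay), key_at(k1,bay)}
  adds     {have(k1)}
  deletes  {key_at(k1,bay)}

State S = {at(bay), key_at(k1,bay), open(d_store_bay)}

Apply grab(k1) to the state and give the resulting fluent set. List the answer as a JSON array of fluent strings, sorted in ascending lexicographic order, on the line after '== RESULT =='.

Compute (S \ del) ∪ add:
  pre ⊆ S: {at(bay), key_at(k1,bay)} ⊆ S  — applicable
  S \ del = {at(bay), open(d_store_bay)}
  ∪ add   = {at(bay), have(k1), open(d_store_bay)}

== RESULT ==
["at(bay)", "have(k1)", "open(d_store_bay)"]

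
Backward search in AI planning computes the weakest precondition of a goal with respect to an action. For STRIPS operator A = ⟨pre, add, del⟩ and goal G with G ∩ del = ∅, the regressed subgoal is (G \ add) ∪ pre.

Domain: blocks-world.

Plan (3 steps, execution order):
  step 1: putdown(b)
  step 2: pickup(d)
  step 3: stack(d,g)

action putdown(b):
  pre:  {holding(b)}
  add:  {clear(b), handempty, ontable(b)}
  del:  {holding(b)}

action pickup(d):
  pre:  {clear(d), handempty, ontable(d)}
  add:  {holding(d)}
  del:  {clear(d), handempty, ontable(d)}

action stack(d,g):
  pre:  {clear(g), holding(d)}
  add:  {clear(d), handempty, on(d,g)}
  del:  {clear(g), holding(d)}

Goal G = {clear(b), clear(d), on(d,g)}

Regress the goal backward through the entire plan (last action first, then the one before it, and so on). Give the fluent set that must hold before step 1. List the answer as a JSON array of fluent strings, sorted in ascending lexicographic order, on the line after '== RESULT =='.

Regress step by step:
  through step 3 (stack(d,g)): drop {clear(d), on(d,g)}, keep {clear(b)}, require {clear(g), holding(d)}
    → {clear(b), clear(g), holding(d)}
  through step 2 (pickup(d)): drop {holding(d)}, keep {clear(b), clear(g)}, require {clear(d), handempty, ontable(d)}
    → {clear(b), clear(d), clear(g), handempty, ontable(d)}
  through step 1 (putdown(b)): drop {clear(b), handempty}, keep {clear(d), clear(g), ontable(d)}, require {holding(b)}
    → {clear(d), clear(g), holding(b), ontable(d)}

== RESULT ==
["clear(d)", "clear(g)", "holding(b)", "ontable(d)"]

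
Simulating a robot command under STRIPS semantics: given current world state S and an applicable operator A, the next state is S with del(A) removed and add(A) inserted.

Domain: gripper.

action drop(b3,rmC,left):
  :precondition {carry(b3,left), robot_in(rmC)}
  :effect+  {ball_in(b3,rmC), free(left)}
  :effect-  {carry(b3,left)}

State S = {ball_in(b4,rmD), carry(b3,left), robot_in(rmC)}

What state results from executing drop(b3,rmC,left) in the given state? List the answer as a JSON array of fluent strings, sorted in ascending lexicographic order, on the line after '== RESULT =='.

Compute (S \ del) ∪ add:
  pre ⊆ S: {carry(b3,left), robot_in(rmC)} ⊆ S  — applicable
  S \ del = {ball_in(b4,rmD), robot_in(rmC)}
  ∪ add   = {ball_in(b3,rmC), ball_in(b4,rmD), free(left), robot_in(rmC)}

== RESULT ==
["ball_in(b3,rmC)", "ball_in(b4,rmD)", "free(left)", "robot_in(rmC)"]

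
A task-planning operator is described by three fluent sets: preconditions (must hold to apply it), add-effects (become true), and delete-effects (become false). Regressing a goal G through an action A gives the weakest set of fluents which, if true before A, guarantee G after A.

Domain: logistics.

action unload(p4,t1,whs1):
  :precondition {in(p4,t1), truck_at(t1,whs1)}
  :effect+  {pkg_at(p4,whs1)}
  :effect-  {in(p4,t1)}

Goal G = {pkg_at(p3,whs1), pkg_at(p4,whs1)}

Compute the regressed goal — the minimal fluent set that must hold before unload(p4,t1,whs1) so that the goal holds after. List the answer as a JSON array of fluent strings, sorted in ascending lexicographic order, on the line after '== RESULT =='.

Regress:
  G ∩ del = {}  (empty — regression defined)
  G \ add = {pkg_at(p3,whs1), pkg_at(p4,whs1)} \ {pkg_at(p4,whs1)} = {pkg_at(p3,whs1)}
  ∪ pre   = {pkg_at(p3,whs1)} ∪ {in(p4,t1), truck_at(t1,whs1)}
          = {in(p4,t1), pkg_at(p3,whs1), truck_at(t1,whs1)}

== RESULT ==
["in(p4,t1)", "pkg_at(p3,whs1)", "truck_at(t1,whs1)"]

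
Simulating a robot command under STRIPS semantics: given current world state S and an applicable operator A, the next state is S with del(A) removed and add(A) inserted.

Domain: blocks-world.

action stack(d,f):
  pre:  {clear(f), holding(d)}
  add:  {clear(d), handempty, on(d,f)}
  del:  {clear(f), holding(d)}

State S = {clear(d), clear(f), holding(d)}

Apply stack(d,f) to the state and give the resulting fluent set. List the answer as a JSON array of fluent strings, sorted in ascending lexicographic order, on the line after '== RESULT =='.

Progress:
  pre ⊆ S: {clear(f), holding(d)} ⊆ S  — applicable
  S \ del = {clear(d)}
  ∪ add   = {clear(d), handempty, on(d,f)}

== RESULT ==
["clear(d)", "handempty", "on(d,f)"]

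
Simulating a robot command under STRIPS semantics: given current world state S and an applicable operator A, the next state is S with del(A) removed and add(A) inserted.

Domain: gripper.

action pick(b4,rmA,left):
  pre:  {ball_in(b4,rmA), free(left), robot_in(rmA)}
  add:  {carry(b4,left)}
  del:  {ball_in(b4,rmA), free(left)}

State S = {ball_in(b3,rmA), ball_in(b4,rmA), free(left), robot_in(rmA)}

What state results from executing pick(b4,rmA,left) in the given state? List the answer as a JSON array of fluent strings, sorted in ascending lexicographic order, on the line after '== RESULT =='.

Progress:
  pre ⊆ S: {ball_in(b4,rmA), free(left), robot_in(rmA)} ⊆ S  — applicable
  S \ del = {ball_in(b3,rmA), robot_in(rmA)}
  ∪ add   = {ball_in(b3,rmA), carry(b4,left), robot_in(rmA)}

== RESULT ==
["ball_in(b3,rmA)", "carry(b4,left)", "robot_in(rmA)"]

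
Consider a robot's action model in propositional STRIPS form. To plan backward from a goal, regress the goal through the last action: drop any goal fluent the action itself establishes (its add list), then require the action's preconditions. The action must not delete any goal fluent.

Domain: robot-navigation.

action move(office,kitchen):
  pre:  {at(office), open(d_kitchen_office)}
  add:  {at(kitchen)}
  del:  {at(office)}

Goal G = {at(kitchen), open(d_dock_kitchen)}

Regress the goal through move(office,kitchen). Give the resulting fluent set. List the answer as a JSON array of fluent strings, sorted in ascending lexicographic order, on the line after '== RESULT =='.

Compute (G \ add) ∪ pre:
  G ∩ del = {}  (empty — regression defined)
  G \ add = {at(kitchen), open(d_dock_kitchen)} \ {at(kitchen)} = {open(d_dock_kitchen)}
  ∪ pre   = {open(d_dock_kitchen)} ∪ {at(office), open(d_kitchen_office)}
          = {at(office), open(d_dock_kitchen), open(d_kitchen_office)}

== RESULT ==
["at(office)", "open(d_dock_kitchen)", "open(d_kitchen_office)"]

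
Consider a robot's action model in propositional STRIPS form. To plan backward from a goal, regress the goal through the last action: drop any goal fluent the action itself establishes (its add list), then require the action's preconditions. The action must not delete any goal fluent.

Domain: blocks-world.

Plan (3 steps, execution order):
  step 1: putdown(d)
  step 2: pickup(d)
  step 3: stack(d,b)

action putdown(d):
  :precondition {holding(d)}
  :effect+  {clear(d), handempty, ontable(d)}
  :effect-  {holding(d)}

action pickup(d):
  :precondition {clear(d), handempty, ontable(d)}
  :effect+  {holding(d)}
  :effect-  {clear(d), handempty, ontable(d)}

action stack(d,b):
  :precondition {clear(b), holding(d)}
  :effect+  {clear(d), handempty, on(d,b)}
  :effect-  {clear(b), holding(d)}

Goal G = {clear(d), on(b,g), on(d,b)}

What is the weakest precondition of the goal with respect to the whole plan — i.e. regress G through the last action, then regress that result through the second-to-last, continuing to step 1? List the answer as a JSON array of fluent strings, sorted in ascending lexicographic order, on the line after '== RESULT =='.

Regress step by step:
  through step 3 (stack(d,b)): drop {clear(d), on(d,b)}, keep {on(b,g)}, require {clear(b), holding(d)}
    → {clear(b), holding(d), on(b,g)}
  through step 2 (pickup(d)): drop {holding(d)}, keep {clear(b), on(b,g)}, require {clear(d), handempty, ontable(d)}
    → {clear(b), clear(d), handempty, on(b,g), ontable(d)}
  through step 1 (putdown(d)): drop {clear(d), handempty, ontable(d)}, keep {clear(b), on(b,g)}, require {holding(d)}
    → {clear(b), holding(d), on(b,g)}

== RESULT ==
["clear(b)", "holding(d)", "on(b,g)"]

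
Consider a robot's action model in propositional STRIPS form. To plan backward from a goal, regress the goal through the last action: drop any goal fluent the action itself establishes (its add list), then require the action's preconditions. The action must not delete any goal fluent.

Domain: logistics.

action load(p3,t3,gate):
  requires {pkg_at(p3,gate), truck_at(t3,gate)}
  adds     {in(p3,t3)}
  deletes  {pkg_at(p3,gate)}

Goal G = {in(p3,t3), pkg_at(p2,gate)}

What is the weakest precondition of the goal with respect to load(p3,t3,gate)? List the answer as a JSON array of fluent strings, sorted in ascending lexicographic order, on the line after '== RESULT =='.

Compute (G \ add) ∪ pre:
  G ∩ del = {}  (empty — regression defined)
  G \ add = {in(p3,t3), pkg_at(p2,gate)} \ {in(p3,t3)} = {pkg_at(p2,gate)}
  ∪ pre   = {pkg_at(p2,gate)} ∪ {pkg_at(p3,gate), truck_at(t3,gate)}
          = {pkg_at(p2,gate), pkg_at(p3,gate), truck_at(t3,gate)}

== RESULT ==
["pkg_at(p2,gate)", "pkg_at(p3,gate)", "truck_at(t3,gate)"]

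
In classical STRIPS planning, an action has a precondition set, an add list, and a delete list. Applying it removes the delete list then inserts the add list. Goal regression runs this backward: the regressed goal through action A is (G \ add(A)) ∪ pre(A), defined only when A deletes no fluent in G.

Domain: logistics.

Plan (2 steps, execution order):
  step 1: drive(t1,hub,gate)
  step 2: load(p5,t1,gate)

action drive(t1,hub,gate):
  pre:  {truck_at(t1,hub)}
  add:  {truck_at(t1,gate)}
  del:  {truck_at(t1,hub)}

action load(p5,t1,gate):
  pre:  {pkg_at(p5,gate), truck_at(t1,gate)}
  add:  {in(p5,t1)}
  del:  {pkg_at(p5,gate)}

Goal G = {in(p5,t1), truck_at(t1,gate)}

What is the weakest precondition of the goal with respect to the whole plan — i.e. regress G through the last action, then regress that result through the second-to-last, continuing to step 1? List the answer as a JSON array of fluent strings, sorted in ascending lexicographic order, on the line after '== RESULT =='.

Work backward from the goal:
  through step 2 (load(p5,t1,gate)): drop {in(p5,t1)}, keep {truck_at(t1,gate)}, require {pkg_at(p5,gate), truck_at(t1,gate)}
    → {pkg_at(p5,gate), truck_at(t1,gate)}
  through step 1 (drive(t1,hub,gate)): drop {truck_at(t1,gate)}, keep {pkg_at(p5,gate)}, require {truck_at(t1,hub)}
    → {pkg_at(p5,gate), truck_at(t1,hub)}

== RESULT ==
["pkg_at(p5,gate)", "truck_at(t1,hub)"]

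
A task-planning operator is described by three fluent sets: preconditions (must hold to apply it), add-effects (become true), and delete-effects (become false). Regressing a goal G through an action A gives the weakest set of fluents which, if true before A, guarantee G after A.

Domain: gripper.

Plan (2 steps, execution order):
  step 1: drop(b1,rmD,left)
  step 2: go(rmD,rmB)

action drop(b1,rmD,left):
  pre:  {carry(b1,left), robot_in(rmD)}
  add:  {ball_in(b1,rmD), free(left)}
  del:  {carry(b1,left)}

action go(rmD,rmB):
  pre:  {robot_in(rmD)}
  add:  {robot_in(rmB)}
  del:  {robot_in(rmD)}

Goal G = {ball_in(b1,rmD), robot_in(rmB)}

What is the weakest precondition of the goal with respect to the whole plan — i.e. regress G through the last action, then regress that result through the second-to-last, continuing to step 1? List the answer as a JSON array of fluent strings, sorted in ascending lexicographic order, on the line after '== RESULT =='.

Work backward from the goal:
  through step 2 (go(rmD,rmB)): drop {robot_in(rmB)}, keep {ball_in(b1,rmD)}, require {robot_in(rmD)}
    → {ball_in(b1,rmD), robot_in(rmD)}
  through step 1 (drop(b1,rmD,left)): drop {ball_in(b1,rmD)}, keep {robot_in(rmD)}, require {carry(b1,left), robot_in(rmD)}
    → {carry(b1,left), robot_in(rmD)}

== RESULT ==
["carry(b1,left)", "robot_in(rmD)"]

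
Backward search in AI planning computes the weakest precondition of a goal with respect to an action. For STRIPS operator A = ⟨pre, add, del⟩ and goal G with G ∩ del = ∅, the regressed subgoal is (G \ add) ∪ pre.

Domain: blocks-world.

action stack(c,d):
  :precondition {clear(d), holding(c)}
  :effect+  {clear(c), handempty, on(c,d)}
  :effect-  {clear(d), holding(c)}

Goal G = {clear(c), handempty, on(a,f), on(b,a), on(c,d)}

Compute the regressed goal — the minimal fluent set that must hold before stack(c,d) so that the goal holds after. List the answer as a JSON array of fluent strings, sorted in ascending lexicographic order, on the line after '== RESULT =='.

Regress:
  G ∩ del = {}  (empty — regression defined)
  G \ add = {clear(c), handempty, on(a,f), on(b,a), on(c,d)} \ {clear(c), handempty, on(c,d)} = {on(a,f), on(b,a)}
  ∪ pre   = {on(a,f), on(b,a)} ∪ {clear(d), holding(c)}
          = {clear(d), holding(c), on(a,f), on(b,a)}

== RESULT ==
["clear(d)", "holding(c)", "on(a,f)", "on(b,a)"]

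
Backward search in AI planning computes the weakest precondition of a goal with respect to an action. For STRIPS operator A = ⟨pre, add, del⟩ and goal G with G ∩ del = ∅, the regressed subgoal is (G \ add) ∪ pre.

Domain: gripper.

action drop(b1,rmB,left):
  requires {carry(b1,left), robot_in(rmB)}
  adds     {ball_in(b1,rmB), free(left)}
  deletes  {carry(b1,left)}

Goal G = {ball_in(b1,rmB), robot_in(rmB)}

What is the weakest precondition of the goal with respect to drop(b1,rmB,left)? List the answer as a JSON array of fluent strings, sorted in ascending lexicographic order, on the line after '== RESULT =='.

Compute (G \ add) ∪ pre:
  G ∩ del = {}  (empty — regression defined)
  G \ add = {ball_in(b1,rmB), robot_in(rmB)} \ {ball_in(b1,rmB), free(left)} = {robot_in(rmB)}
  ∪ pre   = {robot_in(rmB)} ∪ {carry(b1,left), robot_in(rmB)}
          = {carry(b1,left), robot_in(rmB)}

== RESULT ==
["carry(b1,left)", "robot_in(rmB)"]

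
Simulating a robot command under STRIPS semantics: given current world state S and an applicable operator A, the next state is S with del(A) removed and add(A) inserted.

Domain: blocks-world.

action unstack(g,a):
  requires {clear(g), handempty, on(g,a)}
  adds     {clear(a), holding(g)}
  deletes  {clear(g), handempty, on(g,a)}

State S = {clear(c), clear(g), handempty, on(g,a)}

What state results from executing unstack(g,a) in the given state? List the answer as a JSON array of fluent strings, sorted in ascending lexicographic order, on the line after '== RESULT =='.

Progress:
  pre ⊆ S: {clear(g), handempty, on(g,a)} ⊆ S  — applicable
  S \ del = {clear(c)}
  ∪ add   = {clear(a), clear(c), holding(g)}

== RESULT ==
["clear(a)", "clear(c)", "holding(g)"]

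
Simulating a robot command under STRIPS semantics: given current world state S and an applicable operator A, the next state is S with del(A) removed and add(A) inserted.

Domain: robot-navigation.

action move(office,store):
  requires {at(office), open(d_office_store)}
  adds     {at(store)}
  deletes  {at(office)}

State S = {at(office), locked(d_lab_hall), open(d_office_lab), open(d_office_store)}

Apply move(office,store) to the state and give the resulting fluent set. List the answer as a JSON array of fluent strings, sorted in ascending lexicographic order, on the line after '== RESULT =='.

Progress:
  pre ⊆ S: {at(office), open(d_office_store)} ⊆ S  — applicable
  S \ del = {locked(d_lab_hall), open(d_office_lab), open(d_office_store)}
  ∪ add   = {at(store), locked(d_lab_hall), open(d_office_lab), open(d_office_store)}

== RESULT ==
["at(store)", "locked(d_lab_hall)", "open(d_office_lab)", "open(d_office_store)"]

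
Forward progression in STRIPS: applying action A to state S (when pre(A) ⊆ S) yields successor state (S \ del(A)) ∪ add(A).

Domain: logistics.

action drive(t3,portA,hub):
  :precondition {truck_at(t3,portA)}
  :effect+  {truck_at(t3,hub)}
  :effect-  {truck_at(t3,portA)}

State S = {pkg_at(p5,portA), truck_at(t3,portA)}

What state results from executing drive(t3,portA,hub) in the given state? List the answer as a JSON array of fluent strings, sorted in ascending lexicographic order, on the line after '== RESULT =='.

Compute (S \ del) ∪ add:
  pre ⊆ S: {truck_at(t3,portA)} ⊆ S  — applicable
  S \ del = {pkg_at(p5,portA)}
  ∪ add   = {pkg_at(p5,portA), truck_at(t3,hub)}

== RESULT ==
["pkg_at(p5,portA)", "truck_at(t3,hub)"]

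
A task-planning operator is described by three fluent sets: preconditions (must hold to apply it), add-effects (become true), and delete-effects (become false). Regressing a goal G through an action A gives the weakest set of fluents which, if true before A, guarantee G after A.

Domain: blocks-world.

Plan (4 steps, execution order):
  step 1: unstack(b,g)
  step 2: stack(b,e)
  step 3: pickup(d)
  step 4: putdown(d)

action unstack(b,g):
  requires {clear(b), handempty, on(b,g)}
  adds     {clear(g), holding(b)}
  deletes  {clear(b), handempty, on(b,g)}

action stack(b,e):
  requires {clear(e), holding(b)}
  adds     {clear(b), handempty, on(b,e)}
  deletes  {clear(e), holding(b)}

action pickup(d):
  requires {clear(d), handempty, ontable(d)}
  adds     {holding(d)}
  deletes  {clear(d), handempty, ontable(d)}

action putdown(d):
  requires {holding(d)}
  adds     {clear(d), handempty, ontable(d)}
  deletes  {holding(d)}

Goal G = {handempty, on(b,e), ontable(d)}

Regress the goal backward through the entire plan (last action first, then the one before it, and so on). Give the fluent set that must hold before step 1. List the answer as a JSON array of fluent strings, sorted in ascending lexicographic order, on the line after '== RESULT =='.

Work backward from the goal:
  through step 4 (putdown(d)): drop {handempty, ontable(d)}, keep {on(b,e)}, require {holding(d)}
    → {holding(d), on(b,e)}
  through step 3 (pickup(d)): drop {holding(d)}, keep {on(b,e)}, require {clear(d), handempty, ontable(d)}
    → {clear(d), handempty, on(b,e), ontable(d)}
  through step 2 (stack(b,e)): drop {handempty, on(b,e)}, keep {clear(d), ontable(d)}, require {clear(e), holding(b)}
    → {clear(d), clear(e), holding(b), ontable(d)}
  through step 1 (unstack(b,g)): drop {holding(b)}, keep {clear(d), clear(e), ontable(d)}, require {clear(b), handempty, on(b,g)}
    → {clear(b), clear(d), clear(e), handempty, on(b,g), ontable(d)}

== RESULT ==
["clear(b)", "clear(d)", "clear(e)", "handempty", "on(b,g)", "ontable(d)"]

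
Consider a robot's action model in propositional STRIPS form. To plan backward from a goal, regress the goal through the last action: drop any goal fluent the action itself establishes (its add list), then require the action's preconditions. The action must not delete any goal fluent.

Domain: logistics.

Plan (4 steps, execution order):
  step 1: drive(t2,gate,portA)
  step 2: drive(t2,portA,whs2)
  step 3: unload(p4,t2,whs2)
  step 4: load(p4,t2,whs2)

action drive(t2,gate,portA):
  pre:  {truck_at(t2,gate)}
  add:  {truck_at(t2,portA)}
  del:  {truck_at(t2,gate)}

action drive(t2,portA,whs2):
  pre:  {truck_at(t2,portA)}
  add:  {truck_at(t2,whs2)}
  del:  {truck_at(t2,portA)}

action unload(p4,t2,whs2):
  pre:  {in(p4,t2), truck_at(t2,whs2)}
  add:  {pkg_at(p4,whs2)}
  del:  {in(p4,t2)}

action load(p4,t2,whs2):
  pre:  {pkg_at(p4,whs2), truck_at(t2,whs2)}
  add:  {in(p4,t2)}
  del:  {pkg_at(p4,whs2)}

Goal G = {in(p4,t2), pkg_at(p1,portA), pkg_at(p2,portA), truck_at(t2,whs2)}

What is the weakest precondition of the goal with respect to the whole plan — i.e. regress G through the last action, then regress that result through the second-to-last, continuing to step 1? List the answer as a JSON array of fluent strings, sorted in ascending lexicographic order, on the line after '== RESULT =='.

Regress step by step:
  through step 4 (load(p4,t2,whs2)): drop {in(p4,t2)}, keep {pkg_at(p1,portA), pkg_at(p2,portA), truck_at(t2,whs2)}, require {pkg_at(p4,whs2), truck_at(t2,whs2)}
    → {pkg_at(p1,portA), pkg_at(p2,portA), pkg_at(p4,whs2), truck_at(t2,whs2)}
  through step 3 (unload(p4,t2,whs2)): drop {pkg_at(p4,whs2)}, keep {pkg_at(p1,portA), pkg_at(p2,portA), truck_at(t2,whs2)}, require {in(p4,t2), truck_at(t2,whs2)}
    → {in(p4,t2), pkg_at(p1,portA), pkg_at(p2,portA), truck_at(t2,whs2)}
  through step 2 (drive(t2,portA,whs2)): drop {truck_at(t2,whs2)}, keep {in(p4,t2), pkg_at(p1,portA), pkg_at(p2,portA)}, require {truck_at(t2,portA)}
    → {in(p4,t2), pkg_at(p1,portA), pkg_at(p2,portA), truck_at(t2,portA)}
  through step 1 (drive(t2,gate,portA)): drop {truck_at(t2,portA)}, keep {in(p4,t2), pkg_at(p1,portA), pkg_at(p2,portA)}, require {truck_at(t2,gate)}
    → {in(p4,t2), pkg_at(p1,portA), pkg_at(p2,portA), truck_at(t2,gate)}

== RESULT ==
["in(p4,t2)", "pkg_at(p1,portA)", "pkg_at(p2,portA)", "truck_at(t2,gate)"]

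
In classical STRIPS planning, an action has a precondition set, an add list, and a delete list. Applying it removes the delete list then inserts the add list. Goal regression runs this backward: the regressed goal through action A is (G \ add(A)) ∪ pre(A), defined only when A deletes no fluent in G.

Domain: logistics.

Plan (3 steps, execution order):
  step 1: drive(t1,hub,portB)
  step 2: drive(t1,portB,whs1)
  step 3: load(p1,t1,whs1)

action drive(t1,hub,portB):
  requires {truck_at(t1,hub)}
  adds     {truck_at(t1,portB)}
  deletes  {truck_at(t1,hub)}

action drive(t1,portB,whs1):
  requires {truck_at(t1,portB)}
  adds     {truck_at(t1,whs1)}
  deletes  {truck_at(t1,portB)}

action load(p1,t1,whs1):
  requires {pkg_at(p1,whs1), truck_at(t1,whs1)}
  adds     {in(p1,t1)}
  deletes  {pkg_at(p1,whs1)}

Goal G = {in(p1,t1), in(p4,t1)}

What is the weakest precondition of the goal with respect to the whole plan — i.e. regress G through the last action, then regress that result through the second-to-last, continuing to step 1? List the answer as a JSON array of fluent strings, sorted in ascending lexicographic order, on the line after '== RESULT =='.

Regress step by step:
  through step 3 (load(p1,t1,whs1)): drop {in(p1,t1)}, keep {in(p4,t1)}, require {pkg_at(p1,whs1), truck_at(t1,whs1)}
    → {in(p4,t1), pkg_at(p1,whs1), truck_at(t1,whs1)}
  through step 2 (drive(t1,portB,whs1)): drop {truck_at(t1,whs1)}, keep {in(p4,t1), pkg_at(p1,whs1)}, require {truck_at(t1,portB)}
    → {in(p4,t1), pkg_at(p1,whs1), truck_at(t1,portB)}
  through step 1 (drive(t1,hub,portB)): drop {truck_at(t1,portB)}, keep {in(p4,t1), pkg_at(p1,whs1)}, require {truck_at(t1,hub)}
    → {in(p4,t1), pkg_at(p1,whs1), truck_at(t1,hub)}

== RESULT ==
["in(p4,t1)", "pkg_at(p1,whs1)", "truck_at(t1,hub)"]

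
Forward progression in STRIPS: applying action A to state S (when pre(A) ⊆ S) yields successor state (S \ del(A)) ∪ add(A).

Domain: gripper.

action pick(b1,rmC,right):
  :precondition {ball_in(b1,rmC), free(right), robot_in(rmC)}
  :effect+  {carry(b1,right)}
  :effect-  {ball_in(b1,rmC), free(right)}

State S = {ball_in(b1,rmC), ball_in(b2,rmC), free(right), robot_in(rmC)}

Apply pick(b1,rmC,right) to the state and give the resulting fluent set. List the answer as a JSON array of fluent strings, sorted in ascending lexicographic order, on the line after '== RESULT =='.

Progress:
  pre ⊆ S: {ball_in(b1,rmC), free(right), robot_in(rmC)} ⊆ S  — applicable
  S \ del = {ball_in(b2,rmC), robot_in(rmC)}
  ∪ add   = {ball_in(b2,rmC), carry(b1,right), robot_in(rmC)}

== RESULT ==
["ball_in(b2,rmC)", "carry(b1,right)", "robot_in(rmC)"]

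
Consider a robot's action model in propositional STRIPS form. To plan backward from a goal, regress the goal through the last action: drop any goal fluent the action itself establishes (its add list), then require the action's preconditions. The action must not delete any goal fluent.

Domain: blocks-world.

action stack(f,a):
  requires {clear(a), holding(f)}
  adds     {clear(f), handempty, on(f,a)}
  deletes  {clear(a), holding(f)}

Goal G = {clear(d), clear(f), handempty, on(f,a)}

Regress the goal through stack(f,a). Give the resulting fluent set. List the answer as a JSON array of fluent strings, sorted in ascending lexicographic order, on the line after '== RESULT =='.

Compute (G \ add) ∪ pre:
  G ∩ del = {}  (empty — regression defined)
  G \ add = {clear(d), clear(f), handempty, on(f,a)} \ {clear(f), handempty, on(f,a)} = {clear(d)}
  ∪ pre   = {clear(d)} ∪ {clear(a), holding(f)}
          = {clear(a), clear(d), holding(f)}

== RESULT ==
["clear(a)", "clear(d)", "holding(f)"]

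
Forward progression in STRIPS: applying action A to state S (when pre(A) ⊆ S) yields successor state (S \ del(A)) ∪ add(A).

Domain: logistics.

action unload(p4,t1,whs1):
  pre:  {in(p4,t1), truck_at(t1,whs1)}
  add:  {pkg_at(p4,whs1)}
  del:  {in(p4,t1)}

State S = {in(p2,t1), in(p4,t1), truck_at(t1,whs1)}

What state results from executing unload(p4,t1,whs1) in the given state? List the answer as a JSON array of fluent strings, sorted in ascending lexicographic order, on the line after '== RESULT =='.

Compute (S \ del) ∪ add:
  pre ⊆ S: {in(p4,t1), truck_at(t1,whs1)} ⊆ S  — applicable
  S \ del = {in(p2,t1), truck_at(t1,whs1)}
  ∪ add   = {in(p2,t1), pkg_at(p4,whs1), truck_at(t1,whs1)}

== RESULT ==
["in(p2,t1)", "pkg_at(p4,whs1)", "truck_at(t1,whs1)"]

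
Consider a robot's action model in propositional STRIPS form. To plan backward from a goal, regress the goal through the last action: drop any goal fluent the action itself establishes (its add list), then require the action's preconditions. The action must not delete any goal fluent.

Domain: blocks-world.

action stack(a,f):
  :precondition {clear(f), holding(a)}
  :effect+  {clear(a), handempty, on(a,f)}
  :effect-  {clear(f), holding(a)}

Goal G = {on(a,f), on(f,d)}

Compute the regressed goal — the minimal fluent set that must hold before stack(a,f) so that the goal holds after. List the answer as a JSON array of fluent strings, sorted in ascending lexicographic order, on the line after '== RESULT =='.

Regress:
  G ∩ del = {}  (empty — regression defined)
  G \ add = {on(a,f), on(f,d)} \ {clear(a), handempty, on(a,f)} = {on(f,d)}
  ∪ pre   = {on(f,d)} ∪ {clear(f), holding(a)}
          = {clear(f), holding(a), on(f,d)}

== RESULT ==
["clear(f)", "holding(a)", "on(f,d)"]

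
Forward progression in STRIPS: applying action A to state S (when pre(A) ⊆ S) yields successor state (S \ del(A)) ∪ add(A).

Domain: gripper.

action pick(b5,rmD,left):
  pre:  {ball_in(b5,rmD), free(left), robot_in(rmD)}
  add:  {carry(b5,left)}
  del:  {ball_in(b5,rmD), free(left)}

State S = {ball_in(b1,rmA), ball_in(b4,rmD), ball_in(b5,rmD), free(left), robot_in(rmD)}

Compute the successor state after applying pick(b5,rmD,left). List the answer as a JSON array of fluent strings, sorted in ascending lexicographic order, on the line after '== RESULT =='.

Compute (S \ del) ∪ add:
  pre ⊆ S: {ball_in(b5,rmD), free(left), robot_in(rmD)} ⊆ S  — applicable
  S \ del = {ball_in(b1,rmA), ball_in(b4,rmD), robot_in(rmD)}
  ∪ add   = {ball_in(b1,rmA), ball_in(b4,rmD), carry(b5,left), robot_in(rmD)}

== RESULT ==
["ball_in(b1,rmA)", "ball_in(b4,rmD)", "carry(b5,left)", "robot_in(rmD)"]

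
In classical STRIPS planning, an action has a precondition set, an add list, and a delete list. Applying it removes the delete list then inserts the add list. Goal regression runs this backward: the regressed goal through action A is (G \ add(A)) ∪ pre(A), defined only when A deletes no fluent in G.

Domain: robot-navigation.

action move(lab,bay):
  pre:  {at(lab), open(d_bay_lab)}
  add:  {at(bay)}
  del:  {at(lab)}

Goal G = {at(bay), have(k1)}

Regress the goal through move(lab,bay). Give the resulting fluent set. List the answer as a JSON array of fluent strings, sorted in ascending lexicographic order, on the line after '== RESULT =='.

Compute (G \ add) ∪ pre:
  G ∩ del = {}  (empty — regression defined)
  G \ add = {at(bay), have(k1)} \ {at(bay)} = {have(k1)}
  ∪ pre   = {have(k1)} ∪ {at(lab), open(d_bay_lab)}
          = {at(lab), have(k1), open(d_bay_lab)}

== RESULT ==
["at(lab)", "have(k1)", "open(d_bay_lab)"]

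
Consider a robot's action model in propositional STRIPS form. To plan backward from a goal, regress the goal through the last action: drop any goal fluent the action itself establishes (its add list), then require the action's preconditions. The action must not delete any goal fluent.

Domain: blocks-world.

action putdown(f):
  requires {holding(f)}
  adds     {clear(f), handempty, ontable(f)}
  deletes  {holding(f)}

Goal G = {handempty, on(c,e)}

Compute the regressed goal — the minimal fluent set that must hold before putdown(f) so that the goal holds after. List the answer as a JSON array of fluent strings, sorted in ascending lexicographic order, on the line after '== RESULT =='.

Compute (G \ add) ∪ pre:
  G ∩ del = {}  (empty — regression defined)
  G \ add = {handempty, on(c,e)} \ {clear(f), handempty, ontable(f)} = {on(c,e)}
  ∪ pre   = {on(c,e)} ∪ {holding(f)}
          = {holding(f), on(c,e)}

== RESULT ==
["holding(f)", "on(c,e)"]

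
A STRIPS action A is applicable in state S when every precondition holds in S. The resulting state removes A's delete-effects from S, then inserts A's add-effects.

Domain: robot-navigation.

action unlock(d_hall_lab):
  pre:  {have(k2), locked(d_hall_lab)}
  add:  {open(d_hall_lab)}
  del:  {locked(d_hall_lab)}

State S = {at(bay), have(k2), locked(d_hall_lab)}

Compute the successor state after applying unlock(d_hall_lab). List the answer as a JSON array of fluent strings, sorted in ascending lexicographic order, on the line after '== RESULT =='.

Progress:
  pre ⊆ S: {have(k2), locked(d_hall_lab)} ⊆ S  — applicable
  S \ del = {at(bay), have(k2)}
  ∪ add   = {at(bay), have(k2), open(d_hall_lab)}

== RESULT ==
["at(bay)", "have(k2)", "open(d_hall_lab)"]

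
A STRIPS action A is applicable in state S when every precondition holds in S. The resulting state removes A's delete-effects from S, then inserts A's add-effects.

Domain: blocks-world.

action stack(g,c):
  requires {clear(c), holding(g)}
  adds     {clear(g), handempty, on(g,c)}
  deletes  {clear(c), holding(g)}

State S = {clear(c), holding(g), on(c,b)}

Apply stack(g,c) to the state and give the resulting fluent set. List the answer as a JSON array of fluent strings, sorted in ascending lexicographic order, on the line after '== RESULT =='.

Progress:
  pre ⊆ S: {clear(c), holding(g)} ⊆ S  — applicable
  S \ del = {on(c,b)}
  ∪ add   = {clear(g), handempty, on(c,b), on(g,c)}

== RESULT ==
["clear(g)", "handempty", "on(c,b)", "on(g,c)"]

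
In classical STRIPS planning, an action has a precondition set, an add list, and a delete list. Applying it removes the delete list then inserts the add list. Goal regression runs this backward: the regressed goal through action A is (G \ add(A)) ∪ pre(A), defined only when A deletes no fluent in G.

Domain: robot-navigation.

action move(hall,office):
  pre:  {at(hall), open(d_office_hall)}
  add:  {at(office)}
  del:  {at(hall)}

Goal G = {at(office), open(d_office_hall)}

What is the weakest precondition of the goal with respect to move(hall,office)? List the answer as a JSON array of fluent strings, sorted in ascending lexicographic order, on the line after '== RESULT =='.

Compute (G \ add) ∪ pre:
  G ∩ del = {}  (empty — regression defined)
  G \ add = {at(office), open(d_office_hall)} \ {at(office)} = {open(d_office_hall)}
  ∪ pre   = {open(d_office_hall)} ∪ {at(hall), open(d_office_hall)}
          = {at(hall), open(d_office_hall)}

== RESULT ==
["at(hall)", "open(d_office_hall)"]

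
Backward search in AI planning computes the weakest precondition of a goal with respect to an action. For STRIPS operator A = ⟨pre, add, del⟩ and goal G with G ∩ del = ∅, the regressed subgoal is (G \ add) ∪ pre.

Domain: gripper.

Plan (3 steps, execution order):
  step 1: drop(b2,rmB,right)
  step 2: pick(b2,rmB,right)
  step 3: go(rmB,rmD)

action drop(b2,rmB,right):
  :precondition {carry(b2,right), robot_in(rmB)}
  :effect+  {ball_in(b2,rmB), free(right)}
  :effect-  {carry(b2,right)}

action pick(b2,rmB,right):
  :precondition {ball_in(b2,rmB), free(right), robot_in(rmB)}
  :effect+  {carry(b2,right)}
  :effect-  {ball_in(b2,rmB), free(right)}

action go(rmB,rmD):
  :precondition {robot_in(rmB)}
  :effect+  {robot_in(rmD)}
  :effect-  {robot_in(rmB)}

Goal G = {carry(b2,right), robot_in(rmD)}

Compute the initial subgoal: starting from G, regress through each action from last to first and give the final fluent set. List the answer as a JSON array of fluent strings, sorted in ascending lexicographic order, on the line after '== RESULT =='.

Work backward from the goal:
  through step 3 (go(rmB,rmD)): drop {robot_in(rmD)}, keep {carry(b2,right)}, require {robot_in(rmB)}
    → {carry(b2,right), robot_in(rmB)}
  through step 2 (pick(b2,rmB,right)): drop {carry(b2,right)}, keep {robot_in(rmB)}, require {ball_in(b2,rmB), free(right), robot_in(rmB)}
    → {ball_in(b2,rmB), free(right), robot_in(rmB)}
  through step 1 (drop(b2,rmB,right)): drop {ball_in(b2,rmB), free(right)}, keep {robot_in(rmB)}, require {carry(b2,right), robot_in(rmB)}
    → {carry(b2,right), robot_in(rmB)}

== RESULT ==
["carry(b2,right)", "robot_in(rmB)"]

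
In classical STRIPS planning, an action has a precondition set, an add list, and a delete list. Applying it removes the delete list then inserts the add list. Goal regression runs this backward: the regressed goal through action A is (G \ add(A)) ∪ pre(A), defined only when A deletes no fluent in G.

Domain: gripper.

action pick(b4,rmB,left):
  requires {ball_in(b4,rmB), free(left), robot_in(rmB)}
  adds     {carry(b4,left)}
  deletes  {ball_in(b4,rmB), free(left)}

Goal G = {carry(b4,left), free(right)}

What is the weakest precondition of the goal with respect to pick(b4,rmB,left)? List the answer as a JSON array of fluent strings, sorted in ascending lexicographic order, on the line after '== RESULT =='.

Regress:
  G ∩ del = {}  (empty — regression defined)
  G \ add = {carry(b4,left), free(right)} \ {carry(b4,left)} = {free(right)}
  ∪ pre   = {free(right)} ∪ {ball_in(b4,rmB), free(left), robot_in(rmB)}
          = {ball_in(b4,rmB), free(left), free(right), robot_in(rmB)}

== RESULT ==
["ball_in(b4,rmB)", "free(left)", "free(right)", "robot_in(rmB)"]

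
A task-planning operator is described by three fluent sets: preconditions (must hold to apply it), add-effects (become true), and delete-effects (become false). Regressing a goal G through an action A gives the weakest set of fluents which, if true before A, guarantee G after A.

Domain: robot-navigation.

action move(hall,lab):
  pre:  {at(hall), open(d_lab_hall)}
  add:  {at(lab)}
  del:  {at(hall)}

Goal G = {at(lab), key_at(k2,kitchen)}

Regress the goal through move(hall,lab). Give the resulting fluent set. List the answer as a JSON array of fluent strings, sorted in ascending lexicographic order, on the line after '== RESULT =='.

Compute (G \ add) ∪ pre:
  G ∩ del = {}  (empty — regression defined)
  G \ add = {at(lab), key_at(k2,kitchen)} \ {at(lab)} = {key_at(k2,kitchen)}
  ∪ pre   = {key_at(k2,kitchen)} ∪ {at(hall), open(d_lab_hall)}
          = {at(hall), key_at(k2,kitchen), open(d_lab_hall)}

== RESULT ==
["at(hall)", "key_at(k2,kitchen)", "open(d_lab_hall)"]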